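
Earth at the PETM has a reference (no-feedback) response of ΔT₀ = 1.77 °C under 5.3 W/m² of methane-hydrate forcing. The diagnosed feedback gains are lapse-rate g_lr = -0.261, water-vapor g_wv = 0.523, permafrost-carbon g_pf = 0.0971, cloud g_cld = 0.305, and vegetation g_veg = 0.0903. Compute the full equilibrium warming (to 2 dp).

7.21 °C

Total gain g = -0.261 + 0.523 + 0.0971 + 0.305 + 0.0903 = 0.7544.
Amplification A = 1/(1 − 0.7544) = 4.072.
ΔT = 1.77 × 4.072 = 7.21 °C.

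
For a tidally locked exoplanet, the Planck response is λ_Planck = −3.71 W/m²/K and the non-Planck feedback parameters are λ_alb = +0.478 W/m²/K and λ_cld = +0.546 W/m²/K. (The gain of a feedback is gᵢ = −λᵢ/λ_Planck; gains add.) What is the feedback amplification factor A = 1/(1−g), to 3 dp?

1.381

Convert to gains: g_alb = 0.478/3.71 = 0.1288; g_cld = 0.546/3.71 = 0.1472.
Total gain g = 0.276.
A = 1/(1 − 0.276) = 1.381.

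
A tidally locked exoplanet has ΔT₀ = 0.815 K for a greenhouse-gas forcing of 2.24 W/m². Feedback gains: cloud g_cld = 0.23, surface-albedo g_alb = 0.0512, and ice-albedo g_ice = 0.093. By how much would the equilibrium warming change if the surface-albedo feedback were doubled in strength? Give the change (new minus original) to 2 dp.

0.12 K

Original: g = 0.3742, ΔT = 0.815/(1−0.3742) = 1.3023 K.
With doubled surface-albedo: g' = 0.4254, ΔT' = 0.815/(1−0.4254) = 1.4184 K.
Change = 1.4184 − 1.3023 = 0.12 K.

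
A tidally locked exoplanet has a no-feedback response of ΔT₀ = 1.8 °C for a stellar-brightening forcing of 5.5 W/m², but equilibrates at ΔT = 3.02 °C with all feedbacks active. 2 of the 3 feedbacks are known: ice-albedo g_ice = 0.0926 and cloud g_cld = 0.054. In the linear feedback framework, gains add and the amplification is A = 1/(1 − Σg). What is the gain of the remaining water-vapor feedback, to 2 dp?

Amplification A = ΔT/ΔT₀ = 3.02/1.8 = 1.678.
Total gain g = 1 − 1/A = 1 − 1/1.678 = 0.4041.
Known gains sum to 0.0926 + 0.054 = 0.1466.
g_wv = 0.4041 − 0.1466 = 0.26.

0.26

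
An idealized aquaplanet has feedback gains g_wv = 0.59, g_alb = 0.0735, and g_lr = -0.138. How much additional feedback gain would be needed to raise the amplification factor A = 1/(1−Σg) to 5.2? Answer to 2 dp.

0.28

Current total gain = 0.5255.
Target gain for A = 5.2: g* = 1 − 1/5.2 = 0.8077.
Additional gain needed = 0.8077 − 0.5255 = 0.28.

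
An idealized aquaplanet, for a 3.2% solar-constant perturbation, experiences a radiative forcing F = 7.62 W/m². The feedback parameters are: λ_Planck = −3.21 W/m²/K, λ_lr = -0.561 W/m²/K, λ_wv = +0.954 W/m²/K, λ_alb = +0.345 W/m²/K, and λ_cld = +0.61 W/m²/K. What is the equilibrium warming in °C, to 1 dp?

Net feedback parameter λ = (−3.21) + (-0.561) + (+0.954) + (+0.345) + (+0.61) = -1.862 W/m²/K.
ΔT = −F/λ = −7.62/(-1.862) = 4.1 °C.

4.1 °C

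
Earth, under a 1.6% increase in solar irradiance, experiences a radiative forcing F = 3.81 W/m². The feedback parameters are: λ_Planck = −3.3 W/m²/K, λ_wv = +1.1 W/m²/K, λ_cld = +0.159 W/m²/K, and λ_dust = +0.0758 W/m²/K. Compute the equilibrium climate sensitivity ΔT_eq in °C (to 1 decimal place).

Net feedback parameter λ = (−3.3) + (+1.1) + (+0.159) + (+0.0758) = -1.9652 W/m²/K.
ΔT = −F/λ = −3.81/(-1.9652) = 1.9 °C.

1.9 °C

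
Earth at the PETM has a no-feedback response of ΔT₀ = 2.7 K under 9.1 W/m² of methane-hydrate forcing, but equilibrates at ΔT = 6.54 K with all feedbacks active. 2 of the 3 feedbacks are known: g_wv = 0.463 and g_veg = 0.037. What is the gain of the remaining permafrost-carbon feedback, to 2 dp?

Amplification A = ΔT/ΔT₀ = 6.54/2.7 = 2.422.
Total gain g = 1 − 1/A = 1 − 1/2.422 = 0.5871.
Known gains sum to 0.463 + 0.037 = 0.5.
g_pf = 0.5871 − 0.5 = 0.09.

0.09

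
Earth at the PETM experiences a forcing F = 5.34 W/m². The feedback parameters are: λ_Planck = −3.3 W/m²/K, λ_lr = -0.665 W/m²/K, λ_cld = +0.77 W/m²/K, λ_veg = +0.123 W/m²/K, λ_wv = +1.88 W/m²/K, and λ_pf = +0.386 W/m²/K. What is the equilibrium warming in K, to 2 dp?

Net feedback parameter λ = (−3.3) + (-0.665) + (+0.77) + (+0.123) + (+1.88) + (+0.386) = -0.806 W/m²/K.
ΔT = −F/λ = −5.34/(-0.806) = 6.63 K.

6.63 K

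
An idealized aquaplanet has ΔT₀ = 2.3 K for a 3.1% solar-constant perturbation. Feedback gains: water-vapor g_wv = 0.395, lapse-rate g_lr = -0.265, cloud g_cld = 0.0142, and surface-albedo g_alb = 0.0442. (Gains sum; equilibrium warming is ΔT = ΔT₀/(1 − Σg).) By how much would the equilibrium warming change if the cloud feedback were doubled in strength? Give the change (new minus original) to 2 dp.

Original: g = 0.1884, ΔT = 2.3/(1−0.1884) = 2.8339 K.
With doubled cloud: g' = 0.2026, ΔT' = 2.3/(1−0.2026) = 2.8844 K.
Change = 2.8844 − 2.8339 = 0.05 K.

0.05 K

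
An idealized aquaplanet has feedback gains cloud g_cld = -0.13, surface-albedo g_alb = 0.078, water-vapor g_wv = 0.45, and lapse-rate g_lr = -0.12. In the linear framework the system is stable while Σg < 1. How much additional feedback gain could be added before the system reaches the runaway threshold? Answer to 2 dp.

0.72

Current total gain = -0.13 + 0.078 + 0.45 − 0.12 = 0.278.
Margin to runaway = 1 − 0.278 = 0.72.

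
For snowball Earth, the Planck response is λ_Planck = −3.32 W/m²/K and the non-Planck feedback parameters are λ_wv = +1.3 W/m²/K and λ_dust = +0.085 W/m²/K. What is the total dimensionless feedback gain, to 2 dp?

0.42

Convert to gains: g_wv = 1.3/3.32 = 0.3916; g_dust = 0.085/3.32 = 0.0256.
Total gain g = 0.4172.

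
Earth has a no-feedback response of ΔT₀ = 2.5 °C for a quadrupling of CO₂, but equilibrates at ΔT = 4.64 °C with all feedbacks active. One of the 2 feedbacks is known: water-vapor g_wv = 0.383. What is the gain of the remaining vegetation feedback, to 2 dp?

0.08

Amplification A = ΔT/ΔT₀ = 4.64/2.5 = 1.856.
Total gain g = 1 − 1/A = 1 − 1/1.856 = 0.4612.
The known gain is 0.383.
g_veg = 0.4612 − 0.383 = 0.08.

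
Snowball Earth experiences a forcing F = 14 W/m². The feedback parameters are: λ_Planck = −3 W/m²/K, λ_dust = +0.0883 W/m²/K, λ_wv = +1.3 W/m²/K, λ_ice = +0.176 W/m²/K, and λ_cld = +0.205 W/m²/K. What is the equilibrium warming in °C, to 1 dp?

Net feedback parameter λ = (−3) + (+0.0883) + (+1.3) + (+0.176) + (+0.205) = -1.2307 W/m²/K.
ΔT = −F/λ = −14/(-1.2307) = 11.4 °C.

11.4 °C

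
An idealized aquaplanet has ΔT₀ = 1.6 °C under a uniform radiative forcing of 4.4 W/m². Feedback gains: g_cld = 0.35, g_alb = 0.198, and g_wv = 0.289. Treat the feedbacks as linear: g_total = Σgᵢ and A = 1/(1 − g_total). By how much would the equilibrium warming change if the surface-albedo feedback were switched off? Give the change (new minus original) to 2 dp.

Original: g = 0.837, ΔT = 1.6/(1−0.837) = 9.8160 °C.
Without surface-albedo: g' = 0.639, ΔT' = 1.6/(1−0.639) = 4.4321 °C.
Change = 4.4321 − 9.8160 = -5.38 °C.

-5.38 °C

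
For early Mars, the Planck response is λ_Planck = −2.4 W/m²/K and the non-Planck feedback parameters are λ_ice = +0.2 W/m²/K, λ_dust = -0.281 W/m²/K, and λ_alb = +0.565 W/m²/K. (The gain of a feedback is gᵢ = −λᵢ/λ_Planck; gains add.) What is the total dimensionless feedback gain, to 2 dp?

0.20

Convert to gains: g_ice = 0.2/2.4 = 0.08333; g_dust = -0.281/2.4 = -0.1171; g_alb = 0.565/2.4 = 0.2354.
Total gain g = 0.20163.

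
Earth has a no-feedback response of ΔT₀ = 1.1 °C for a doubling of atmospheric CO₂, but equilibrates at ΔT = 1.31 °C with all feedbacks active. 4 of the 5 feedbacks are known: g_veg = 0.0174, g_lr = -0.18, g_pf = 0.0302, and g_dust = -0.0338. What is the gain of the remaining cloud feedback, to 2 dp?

0.33

Amplification A = ΔT/ΔT₀ = 1.31/1.1 = 1.191.
Total gain g = 1 − 1/A = 1 − 1/1.191 = 0.1604.
Known gains sum to 0.0174 − 0.18 + 0.0302 − 0.0338 = -0.1662.
g_cld = 0.1604 + 0.1662 = 0.33.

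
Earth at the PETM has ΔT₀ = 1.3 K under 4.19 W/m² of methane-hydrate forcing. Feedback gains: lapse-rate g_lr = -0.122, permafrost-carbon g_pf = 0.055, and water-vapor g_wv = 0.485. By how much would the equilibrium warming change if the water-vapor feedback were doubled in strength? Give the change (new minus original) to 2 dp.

Original: g = 0.418, ΔT = 1.3/(1−0.418) = 2.2337 K.
With doubled water-vapor: g' = 0.903, ΔT' = 1.3/(1−0.903) = 13.4021 K.
Change = 13.4021 − 2.2337 = 11.17 K.

11.17 K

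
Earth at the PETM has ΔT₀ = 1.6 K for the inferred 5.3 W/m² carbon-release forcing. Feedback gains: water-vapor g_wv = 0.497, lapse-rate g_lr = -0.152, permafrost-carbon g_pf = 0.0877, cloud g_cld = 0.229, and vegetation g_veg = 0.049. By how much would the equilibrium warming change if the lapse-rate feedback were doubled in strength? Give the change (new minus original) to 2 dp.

-1.90 K

Original: g = 0.7107, ΔT = 1.6/(1−0.7107) = 5.5306 K.
With doubled lapse-rate: g' = 0.5587, ΔT' = 1.6/(1−0.5587) = 3.6257 K.
Change = 3.6257 − 5.5306 = -1.90 K.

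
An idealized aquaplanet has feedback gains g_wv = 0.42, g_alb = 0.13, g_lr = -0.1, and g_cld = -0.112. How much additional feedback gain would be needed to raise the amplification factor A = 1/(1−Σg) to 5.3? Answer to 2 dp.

0.47

Current total gain = 0.338.
Target gain for A = 5.3: g* = 1 − 1/5.3 = 0.8113.
Additional gain needed = 0.8113 − 0.338 = 0.47.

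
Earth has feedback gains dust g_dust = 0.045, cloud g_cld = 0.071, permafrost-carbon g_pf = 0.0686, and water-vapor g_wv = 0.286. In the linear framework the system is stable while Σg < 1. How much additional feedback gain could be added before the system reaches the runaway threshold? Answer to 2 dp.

0.53

Current total gain = 0.045 + 0.071 + 0.0686 + 0.286 = 0.4706.
Margin to runaway = 1 − 0.4706 = 0.53.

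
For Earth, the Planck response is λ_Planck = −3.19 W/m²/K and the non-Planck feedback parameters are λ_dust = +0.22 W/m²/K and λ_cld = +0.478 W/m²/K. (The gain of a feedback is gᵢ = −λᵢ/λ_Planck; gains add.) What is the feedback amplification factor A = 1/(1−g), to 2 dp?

1.28

Convert to gains: g_dust = 0.22/3.19 = 0.06897; g_cld = 0.478/3.19 = 0.1498.
Total gain g = 0.21877.
A = 1/(1 − 0.21877) = 1.28.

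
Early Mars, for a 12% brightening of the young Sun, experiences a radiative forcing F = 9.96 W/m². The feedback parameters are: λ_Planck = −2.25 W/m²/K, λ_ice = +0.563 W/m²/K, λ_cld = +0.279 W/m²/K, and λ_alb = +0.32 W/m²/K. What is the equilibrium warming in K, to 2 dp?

Net feedback parameter λ = (−2.25) + (+0.563) + (+0.279) + (+0.32) = -1.088 W/m²/K.
ΔT = −F/λ = −9.96/(-1.088) = 9.15 K.

9.15 K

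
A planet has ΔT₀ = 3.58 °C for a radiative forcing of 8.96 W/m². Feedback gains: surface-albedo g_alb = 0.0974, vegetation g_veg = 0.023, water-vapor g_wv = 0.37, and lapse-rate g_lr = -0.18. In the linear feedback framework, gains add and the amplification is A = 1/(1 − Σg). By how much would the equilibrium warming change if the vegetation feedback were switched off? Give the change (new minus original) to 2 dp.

Original: g = 0.3104, ΔT = 3.58/(1−0.3104) = 5.1914 °C.
Without vegetation: g' = 0.2874, ΔT' = 3.58/(1−0.2874) = 5.0239 °C.
Change = 5.0239 − 5.1914 = -0.17 °C.

-0.17 °C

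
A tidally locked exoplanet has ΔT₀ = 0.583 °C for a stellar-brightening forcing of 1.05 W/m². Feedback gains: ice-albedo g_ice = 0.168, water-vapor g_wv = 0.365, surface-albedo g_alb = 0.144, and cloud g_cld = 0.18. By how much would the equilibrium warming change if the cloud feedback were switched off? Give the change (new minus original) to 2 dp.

Original: g = 0.857, ΔT = 0.583/(1−0.857) = 4.0769 °C.
Without cloud: g' = 0.677, ΔT' = 0.583/(1−0.677) = 1.8050 °C.
Change = 1.8050 − 4.0769 = -2.27 °C.

-2.27 °C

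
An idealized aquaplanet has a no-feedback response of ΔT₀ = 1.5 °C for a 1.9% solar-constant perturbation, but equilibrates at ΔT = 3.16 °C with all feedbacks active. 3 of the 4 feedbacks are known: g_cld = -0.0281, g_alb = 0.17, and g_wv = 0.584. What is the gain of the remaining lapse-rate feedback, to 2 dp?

-0.20

Amplification A = ΔT/ΔT₀ = 3.16/1.5 = 2.107.
Total gain g = 1 − 1/A = 1 − 1/2.107 = 0.5254.
Known gains sum to -0.0281 + 0.17 + 0.584 = 0.7259.
g_lr = 0.5254 − 0.7259 = -0.20.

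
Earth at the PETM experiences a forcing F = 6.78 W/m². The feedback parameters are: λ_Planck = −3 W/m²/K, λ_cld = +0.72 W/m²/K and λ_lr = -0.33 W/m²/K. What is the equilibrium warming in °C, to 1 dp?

2.6 °C

Net feedback parameter λ = (−3) + (+0.72) + (-0.33) = -2.61 W/m²/K.
ΔT = −F/λ = −6.78/(-2.61) = 2.6 °C.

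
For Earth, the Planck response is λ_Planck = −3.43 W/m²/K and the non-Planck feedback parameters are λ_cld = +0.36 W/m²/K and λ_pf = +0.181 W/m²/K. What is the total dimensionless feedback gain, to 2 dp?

0.16

Convert to gains: g_cld = 0.36/3.43 = 0.105; g_pf = 0.181/3.43 = 0.05277.
Total gain g = 0.15777.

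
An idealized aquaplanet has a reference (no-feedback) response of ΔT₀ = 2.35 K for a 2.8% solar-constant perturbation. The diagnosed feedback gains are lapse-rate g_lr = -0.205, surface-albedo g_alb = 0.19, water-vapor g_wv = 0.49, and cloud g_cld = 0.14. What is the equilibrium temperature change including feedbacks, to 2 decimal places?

Total gain g = -0.205 + 0.19 + 0.49 + 0.14 = 0.615.
Amplification A = 1/(1 − 0.615) = 2.597.
ΔT = 2.35 × 2.597 = 6.10 K.

6.10 K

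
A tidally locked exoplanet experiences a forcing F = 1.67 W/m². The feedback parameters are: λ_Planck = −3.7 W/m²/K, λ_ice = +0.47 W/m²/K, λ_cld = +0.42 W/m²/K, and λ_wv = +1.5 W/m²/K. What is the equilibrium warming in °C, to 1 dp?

1.3 °C

Net feedback parameter λ = (−3.7) + (+0.47) + (+0.42) + (+1.5) = -1.31 W/m²/K.
ΔT = −F/λ = −1.67/(-1.31) = 1.3 °C.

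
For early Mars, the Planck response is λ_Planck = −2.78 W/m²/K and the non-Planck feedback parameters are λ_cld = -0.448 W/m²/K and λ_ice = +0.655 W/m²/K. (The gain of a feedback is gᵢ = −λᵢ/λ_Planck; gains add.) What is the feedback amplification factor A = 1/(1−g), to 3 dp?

Convert to gains: g_cld = -0.448/2.78 = -0.1612; g_ice = 0.655/2.78 = 0.2356.
Total gain g = 0.0744.
A = 1/(1 − 0.0744) = 1.080.

1.080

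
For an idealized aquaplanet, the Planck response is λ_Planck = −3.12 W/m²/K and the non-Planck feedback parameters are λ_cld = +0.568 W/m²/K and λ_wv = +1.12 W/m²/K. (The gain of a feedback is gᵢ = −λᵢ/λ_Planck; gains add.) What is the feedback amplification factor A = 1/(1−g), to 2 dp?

Convert to gains: g_cld = 0.568/3.12 = 0.1821; g_wv = 1.12/3.12 = 0.359.
Total gain g = 0.5411.
A = 1/(1 − 0.5411) = 2.18.

2.18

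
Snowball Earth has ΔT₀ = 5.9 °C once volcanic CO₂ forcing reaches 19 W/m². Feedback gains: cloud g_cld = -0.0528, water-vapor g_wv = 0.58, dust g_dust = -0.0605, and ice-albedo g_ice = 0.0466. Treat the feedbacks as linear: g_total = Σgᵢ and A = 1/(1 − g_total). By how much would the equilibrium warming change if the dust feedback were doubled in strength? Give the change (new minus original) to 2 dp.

Original: g = 0.5133, ΔT = 5.9/(1−0.5133) = 12.1225 °C.
With doubled dust: g' = 0.4528, ΔT' = 5.9/(1−0.4528) = 10.7822 °C.
Change = 10.7822 − 12.1225 = -1.34 °C.

-1.34 °C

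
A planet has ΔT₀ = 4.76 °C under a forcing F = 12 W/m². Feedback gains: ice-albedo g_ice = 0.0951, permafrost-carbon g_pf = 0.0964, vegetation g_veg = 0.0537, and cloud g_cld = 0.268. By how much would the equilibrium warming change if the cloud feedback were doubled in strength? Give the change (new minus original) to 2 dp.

Original: g = 0.5132, ΔT = 4.76/(1−0.5132) = 9.7781 °C.
With doubled cloud: g' = 0.7812, ΔT' = 4.76/(1−0.7812) = 21.7550 °C.
Change = 21.7550 − 9.7781 = 11.98 °C.

11.98 °C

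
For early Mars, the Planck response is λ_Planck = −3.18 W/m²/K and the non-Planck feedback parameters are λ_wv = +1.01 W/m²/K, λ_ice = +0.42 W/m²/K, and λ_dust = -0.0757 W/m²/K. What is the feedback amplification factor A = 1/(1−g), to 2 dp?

Convert to gains: g_wv = 1.01/3.18 = 0.3176; g_ice = 0.42/3.18 = 0.1321; g_dust = -0.0757/3.18 = -0.02381.
Total gain g = 0.42589.
A = 1/(1 − 0.42589) = 1.74.

1.74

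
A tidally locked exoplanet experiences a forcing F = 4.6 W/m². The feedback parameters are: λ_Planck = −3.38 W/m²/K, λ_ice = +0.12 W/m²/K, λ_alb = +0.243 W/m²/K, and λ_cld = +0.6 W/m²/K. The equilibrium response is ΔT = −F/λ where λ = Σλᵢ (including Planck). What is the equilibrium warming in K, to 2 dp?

Net feedback parameter λ = (−3.38) + (+0.12) + (+0.243) + (+0.6) = -2.417 W/m²/K.
ΔT = −F/λ = −4.6/(-2.417) = 1.90 K.

1.90 K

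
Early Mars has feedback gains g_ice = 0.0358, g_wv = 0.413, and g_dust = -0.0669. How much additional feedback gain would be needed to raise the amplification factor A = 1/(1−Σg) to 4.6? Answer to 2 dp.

Current total gain = 0.3819.
Target gain for A = 4.6: g* = 1 − 1/4.6 = 0.7826.
Additional gain needed = 0.7826 − 0.3819 = 0.40.

0.40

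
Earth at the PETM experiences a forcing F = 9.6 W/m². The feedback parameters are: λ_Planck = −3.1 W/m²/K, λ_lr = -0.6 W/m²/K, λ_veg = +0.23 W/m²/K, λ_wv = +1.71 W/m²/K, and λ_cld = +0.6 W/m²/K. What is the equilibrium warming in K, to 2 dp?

8.28 K

Net feedback parameter λ = (−3.1) + (-0.6) + (+0.23) + (+1.71) + (+0.6) = -1.16 W/m²/K.
ΔT = −F/λ = −9.6/(-1.16) = 8.28 K.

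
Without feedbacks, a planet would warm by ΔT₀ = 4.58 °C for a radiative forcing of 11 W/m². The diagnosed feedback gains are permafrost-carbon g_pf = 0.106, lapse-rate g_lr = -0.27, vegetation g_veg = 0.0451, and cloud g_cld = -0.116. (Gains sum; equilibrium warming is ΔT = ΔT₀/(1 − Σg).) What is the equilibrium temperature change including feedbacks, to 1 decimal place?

Total gain g = 0.106 − 0.27 + 0.0451 − 0.116 = -0.2349.
Amplification A = 1/(1 + 0.2349) = 0.8098.
ΔT = 4.58 × 0.8098 = 3.7 °C.

3.7 °C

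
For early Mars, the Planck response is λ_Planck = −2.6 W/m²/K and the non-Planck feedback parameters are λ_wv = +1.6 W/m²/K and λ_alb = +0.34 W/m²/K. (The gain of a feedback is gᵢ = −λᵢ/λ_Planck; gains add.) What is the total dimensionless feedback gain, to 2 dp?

0.75

Convert to gains: g_wv = 1.6/2.6 = 0.6154; g_alb = 0.34/2.6 = 0.1308.
Total gain g = 0.7462.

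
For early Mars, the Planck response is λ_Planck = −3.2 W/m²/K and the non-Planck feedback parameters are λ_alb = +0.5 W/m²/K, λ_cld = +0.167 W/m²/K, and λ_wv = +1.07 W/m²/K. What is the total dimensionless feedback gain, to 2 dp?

0.54

Convert to gains: g_alb = 0.5/3.2 = 0.1562; g_cld = 0.167/3.2 = 0.05219; g_wv = 1.07/3.2 = 0.3344.
Total gain g = 0.54279.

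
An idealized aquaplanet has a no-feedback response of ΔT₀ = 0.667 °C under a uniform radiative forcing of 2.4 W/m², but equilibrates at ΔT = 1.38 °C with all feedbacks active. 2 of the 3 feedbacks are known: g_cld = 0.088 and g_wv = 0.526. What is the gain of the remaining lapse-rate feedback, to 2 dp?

-0.10

Amplification A = ΔT/ΔT₀ = 1.38/0.667 = 2.069.
Total gain g = 1 − 1/A = 1 − 1/2.069 = 0.5167.
Known gains sum to 0.088 + 0.526 = 0.614.
g_lr = 0.5167 − 0.614 = -0.10.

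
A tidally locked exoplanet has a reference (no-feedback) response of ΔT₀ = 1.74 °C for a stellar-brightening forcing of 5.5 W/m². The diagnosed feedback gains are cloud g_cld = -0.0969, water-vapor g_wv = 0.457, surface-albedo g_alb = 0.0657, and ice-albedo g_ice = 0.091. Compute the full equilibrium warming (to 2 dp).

3.60 °C

Total gain g = -0.0969 + 0.457 + 0.0657 + 0.091 = 0.5168.
Amplification A = 1/(1 − 0.5168) = 2.07.
ΔT = 1.74 × 2.07 = 3.60 °C.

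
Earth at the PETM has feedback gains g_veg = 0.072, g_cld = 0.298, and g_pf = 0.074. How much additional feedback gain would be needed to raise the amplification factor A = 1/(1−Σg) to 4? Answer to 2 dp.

Current total gain = 0.444.
Target gain for A = 4: g* = 1 − 1/4 = 0.75.
Additional gain needed = 0.75 − 0.444 = 0.31.

0.31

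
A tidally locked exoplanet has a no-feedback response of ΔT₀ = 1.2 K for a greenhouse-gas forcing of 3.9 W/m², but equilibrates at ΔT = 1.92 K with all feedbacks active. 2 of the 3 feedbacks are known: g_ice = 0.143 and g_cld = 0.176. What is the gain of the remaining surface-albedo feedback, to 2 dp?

0.06

Amplification A = ΔT/ΔT₀ = 1.92/1.2 = 1.6.
Total gain g = 1 − 1/A = 1 − 1/1.6 = 0.375.
Known gains sum to 0.143 + 0.176 = 0.319.
g_alb = 0.375 − 0.319 = 0.06.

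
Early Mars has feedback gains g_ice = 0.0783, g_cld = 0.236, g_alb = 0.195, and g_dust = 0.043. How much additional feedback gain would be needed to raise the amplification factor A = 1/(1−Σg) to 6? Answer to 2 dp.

0.28

Current total gain = 0.5523.
Target gain for A = 6: g* = 1 − 1/6 = 0.8333.
Additional gain needed = 0.8333 − 0.5523 = 0.28.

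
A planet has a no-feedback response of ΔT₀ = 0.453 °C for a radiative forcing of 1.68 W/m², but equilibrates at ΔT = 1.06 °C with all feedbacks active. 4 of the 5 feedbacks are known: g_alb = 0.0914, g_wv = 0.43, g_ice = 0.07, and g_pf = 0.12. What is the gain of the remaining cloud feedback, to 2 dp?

Amplification A = ΔT/ΔT₀ = 1.06/0.453 = 2.34.
Total gain g = 1 − 1/A = 1 − 1/2.34 = 0.5726.
Known gains sum to 0.0914 + 0.43 + 0.07 + 0.12 = 0.7114.
g_cld = 0.5726 − 0.7114 = -0.14.

-0.14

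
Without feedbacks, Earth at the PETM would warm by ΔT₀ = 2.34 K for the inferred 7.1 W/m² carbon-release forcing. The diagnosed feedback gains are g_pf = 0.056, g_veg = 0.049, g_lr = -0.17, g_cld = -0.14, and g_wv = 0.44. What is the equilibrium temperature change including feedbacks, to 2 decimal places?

3.06 K

Total gain g = 0.056 + 0.049 − 0.17 − 0.14 + 0.44 = 0.235.
Amplification A = 1/(1 − 0.235) = 1.307.
ΔT = 2.34 × 1.307 = 3.06 K.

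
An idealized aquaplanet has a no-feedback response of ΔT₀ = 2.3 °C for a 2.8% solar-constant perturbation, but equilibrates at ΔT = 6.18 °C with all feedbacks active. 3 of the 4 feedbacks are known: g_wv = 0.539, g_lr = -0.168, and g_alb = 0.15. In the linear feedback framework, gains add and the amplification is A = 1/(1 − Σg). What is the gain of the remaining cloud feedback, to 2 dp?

0.11

Amplification A = ΔT/ΔT₀ = 6.18/2.3 = 2.687.
Total gain g = 1 − 1/A = 1 − 1/2.687 = 0.6278.
Known gains sum to 0.539 − 0.168 + 0.15 = 0.521.
g_cld = 0.6278 − 0.521 = 0.11.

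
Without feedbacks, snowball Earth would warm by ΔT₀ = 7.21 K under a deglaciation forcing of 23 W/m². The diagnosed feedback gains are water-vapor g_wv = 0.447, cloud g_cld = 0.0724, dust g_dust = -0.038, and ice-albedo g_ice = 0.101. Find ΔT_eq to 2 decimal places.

17.27 K

Total gain g = 0.447 + 0.0724 − 0.038 + 0.101 = 0.5824.
Amplification A = 1/(1 − 0.5824) = 2.395.
ΔT = 7.21 × 2.395 = 17.27 K.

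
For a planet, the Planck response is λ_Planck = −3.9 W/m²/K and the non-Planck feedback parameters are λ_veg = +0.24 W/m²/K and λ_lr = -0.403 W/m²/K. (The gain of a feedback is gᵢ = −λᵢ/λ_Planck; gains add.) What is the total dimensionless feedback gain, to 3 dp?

-0.042

Convert to gains: g_veg = 0.24/3.9 = 0.06154; g_lr = -0.403/3.9 = -0.1033.
Total gain g = -0.04176.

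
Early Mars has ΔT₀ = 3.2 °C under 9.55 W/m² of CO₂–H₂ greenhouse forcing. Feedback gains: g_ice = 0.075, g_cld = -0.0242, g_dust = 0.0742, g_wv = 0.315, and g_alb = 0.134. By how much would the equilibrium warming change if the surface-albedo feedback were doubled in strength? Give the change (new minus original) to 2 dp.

3.45 °C

Original: g = 0.574, ΔT = 3.2/(1−0.574) = 7.5117 °C.
With doubled surface-albedo: g' = 0.708, ΔT' = 3.2/(1−0.708) = 10.9589 °C.
Change = 10.9589 − 7.5117 = 3.45 °C.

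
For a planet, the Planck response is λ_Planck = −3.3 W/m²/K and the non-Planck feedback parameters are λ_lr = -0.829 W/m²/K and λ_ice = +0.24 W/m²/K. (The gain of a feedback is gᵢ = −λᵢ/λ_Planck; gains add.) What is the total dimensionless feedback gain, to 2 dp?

Convert to gains: g_lr = -0.829/3.3 = -0.2512; g_ice = 0.24/3.3 = 0.07273.
Total gain g = -0.17847.

-0.18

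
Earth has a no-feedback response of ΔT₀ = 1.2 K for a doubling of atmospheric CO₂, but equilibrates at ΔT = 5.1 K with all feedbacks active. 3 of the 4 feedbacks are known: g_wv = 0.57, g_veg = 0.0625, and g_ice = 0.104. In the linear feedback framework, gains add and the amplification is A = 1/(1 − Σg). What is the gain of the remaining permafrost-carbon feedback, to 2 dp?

0.03

Amplification A = ΔT/ΔT₀ = 5.1/1.2 = 4.25.
Total gain g = 1 − 1/A = 1 − 1/4.25 = 0.7647.
Known gains sum to 0.57 + 0.0625 + 0.104 = 0.7365.
g_pf = 0.7647 − 0.7365 = 0.03.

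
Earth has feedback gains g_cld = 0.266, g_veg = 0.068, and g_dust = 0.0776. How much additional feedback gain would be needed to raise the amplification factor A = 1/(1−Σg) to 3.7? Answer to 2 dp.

Current total gain = 0.4116.
Target gain for A = 3.7: g* = 1 − 1/3.7 = 0.7297.
Additional gain needed = 0.7297 − 0.4116 = 0.32.

0.32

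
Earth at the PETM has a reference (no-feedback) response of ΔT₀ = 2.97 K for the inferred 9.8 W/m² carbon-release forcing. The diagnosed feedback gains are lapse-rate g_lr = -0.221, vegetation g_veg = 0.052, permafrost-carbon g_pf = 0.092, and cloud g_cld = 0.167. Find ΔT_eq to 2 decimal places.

Total gain g = -0.221 + 0.052 + 0.092 + 0.167 = 0.09.
Amplification A = 1/(1 − 0.09) = 1.099.
ΔT = 2.97 × 1.099 = 3.26 K.

3.26 K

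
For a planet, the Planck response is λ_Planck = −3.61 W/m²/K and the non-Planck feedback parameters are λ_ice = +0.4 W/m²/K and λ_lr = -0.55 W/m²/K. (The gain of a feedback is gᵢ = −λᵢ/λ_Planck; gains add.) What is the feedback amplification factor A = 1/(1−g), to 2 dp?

0.96

Convert to gains: g_ice = 0.4/3.61 = 0.1108; g_lr = -0.55/3.61 = -0.1524.
Total gain g = -0.0416.
A = 1/(1 + 0.0416) = 0.96.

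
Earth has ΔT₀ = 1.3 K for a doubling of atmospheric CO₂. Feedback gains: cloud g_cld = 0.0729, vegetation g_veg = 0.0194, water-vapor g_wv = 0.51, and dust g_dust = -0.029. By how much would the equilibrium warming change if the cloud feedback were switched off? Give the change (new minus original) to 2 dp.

Original: g = 0.5733, ΔT = 1.3/(1−0.5733) = 3.0466 K.
Without cloud: g' = 0.5004, ΔT' = 1.3/(1−0.5004) = 2.6021 K.
Change = 2.6021 − 3.0466 = -0.44 K.

-0.44 K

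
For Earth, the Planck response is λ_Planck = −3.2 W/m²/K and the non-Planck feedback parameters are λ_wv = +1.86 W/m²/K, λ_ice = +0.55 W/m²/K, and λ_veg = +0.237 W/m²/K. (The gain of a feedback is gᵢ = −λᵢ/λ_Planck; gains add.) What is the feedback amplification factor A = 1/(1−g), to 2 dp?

Convert to gains: g_wv = 1.86/3.2 = 0.5813; g_ice = 0.55/3.2 = 0.1719; g_veg = 0.237/3.2 = 0.07406.
Total gain g = 0.82726.
A = 1/(1 − 0.82726) = 5.79.

5.79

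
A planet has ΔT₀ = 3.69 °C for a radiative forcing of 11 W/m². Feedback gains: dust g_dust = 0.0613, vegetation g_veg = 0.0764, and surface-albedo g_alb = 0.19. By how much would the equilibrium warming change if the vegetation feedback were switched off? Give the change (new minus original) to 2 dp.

-0.56 °C

Original: g = 0.3277, ΔT = 3.69/(1−0.3277) = 5.4886 °C.
Without vegetation: g' = 0.2513, ΔT' = 3.69/(1−0.2513) = 4.9285 °C.
Change = 4.9285 − 5.4886 = -0.56 °C.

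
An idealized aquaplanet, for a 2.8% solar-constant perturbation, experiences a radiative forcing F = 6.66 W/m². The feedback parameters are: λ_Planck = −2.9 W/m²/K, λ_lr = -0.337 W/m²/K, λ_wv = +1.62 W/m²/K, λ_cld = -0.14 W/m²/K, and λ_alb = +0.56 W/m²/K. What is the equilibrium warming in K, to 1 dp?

5.6 K

Net feedback parameter λ = (−2.9) + (-0.337) + (+1.62) + (-0.14) + (+0.56) = -1.197 W/m²/K.
ΔT = −F/λ = −6.66/(-1.197) = 5.6 K.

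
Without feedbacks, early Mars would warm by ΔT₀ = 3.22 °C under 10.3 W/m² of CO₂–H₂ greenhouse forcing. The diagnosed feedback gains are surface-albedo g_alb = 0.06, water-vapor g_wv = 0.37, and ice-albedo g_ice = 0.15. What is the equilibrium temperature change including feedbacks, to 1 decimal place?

Total gain g = 0.06 + 0.37 + 0.15 = 0.58.
Amplification A = 1/(1 − 0.58) = 2.381.
ΔT = 3.22 × 2.381 = 7.7 °C.

7.7 °C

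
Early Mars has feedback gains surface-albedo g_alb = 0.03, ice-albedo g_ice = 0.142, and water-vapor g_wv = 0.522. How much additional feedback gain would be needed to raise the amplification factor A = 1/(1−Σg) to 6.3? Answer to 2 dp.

Current total gain = 0.694.
Target gain for A = 6.3: g* = 1 − 1/6.3 = 0.8413.
Additional gain needed = 0.8413 − 0.694 = 0.15.

0.15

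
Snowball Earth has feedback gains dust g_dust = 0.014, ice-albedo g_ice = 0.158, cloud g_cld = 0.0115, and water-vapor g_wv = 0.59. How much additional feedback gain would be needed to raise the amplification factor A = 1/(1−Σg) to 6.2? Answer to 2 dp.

0.07

Current total gain = 0.7735.
Target gain for A = 6.2: g* = 1 − 1/6.2 = 0.8387.
Additional gain needed = 0.8387 − 0.7735 = 0.07.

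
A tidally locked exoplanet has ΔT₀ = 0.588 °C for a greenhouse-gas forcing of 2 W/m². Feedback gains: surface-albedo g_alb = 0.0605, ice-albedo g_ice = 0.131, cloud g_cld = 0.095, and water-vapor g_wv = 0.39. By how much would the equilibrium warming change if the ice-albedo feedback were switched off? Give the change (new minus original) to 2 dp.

-0.52 °C

Original: g = 0.6765, ΔT = 0.588/(1−0.6765) = 1.8176 °C.
Without ice-albedo: g' = 0.5455, ΔT' = 0.588/(1−0.5455) = 1.2937 °C.
Change = 1.2937 − 1.8176 = -0.52 °C.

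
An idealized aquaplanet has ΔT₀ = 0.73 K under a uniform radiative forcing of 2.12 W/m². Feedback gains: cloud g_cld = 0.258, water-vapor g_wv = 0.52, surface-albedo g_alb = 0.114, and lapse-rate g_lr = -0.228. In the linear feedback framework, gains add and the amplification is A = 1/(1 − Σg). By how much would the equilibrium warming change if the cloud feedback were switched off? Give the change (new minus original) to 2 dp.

Original: g = 0.664, ΔT = 0.73/(1−0.664) = 2.1726 K.
Without cloud: g' = 0.406, ΔT' = 0.73/(1−0.406) = 1.2290 K.
Change = 1.2290 − 2.1726 = -0.94 K.

-0.94 K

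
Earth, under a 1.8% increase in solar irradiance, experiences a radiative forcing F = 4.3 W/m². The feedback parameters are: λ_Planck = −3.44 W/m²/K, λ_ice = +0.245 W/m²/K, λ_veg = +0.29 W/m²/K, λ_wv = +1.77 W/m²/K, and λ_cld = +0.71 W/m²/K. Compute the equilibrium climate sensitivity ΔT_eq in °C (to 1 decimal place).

10.1 °C

Net feedback parameter λ = (−3.44) + (+0.245) + (+0.29) + (+1.77) + (+0.71) = -0.425 W/m²/K.
ΔT = −F/λ = −4.3/(-0.425) = 10.1 °C.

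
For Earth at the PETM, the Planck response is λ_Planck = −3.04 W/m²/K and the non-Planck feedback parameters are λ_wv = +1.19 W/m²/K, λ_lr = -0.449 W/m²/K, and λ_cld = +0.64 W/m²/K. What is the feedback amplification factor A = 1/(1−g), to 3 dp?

Convert to gains: g_wv = 1.19/3.04 = 0.3914; g_lr = -0.449/3.04 = -0.1477; g_cld = 0.64/3.04 = 0.2105.
Total gain g = 0.4542.
A = 1/(1 − 0.4542) = 1.832.

1.832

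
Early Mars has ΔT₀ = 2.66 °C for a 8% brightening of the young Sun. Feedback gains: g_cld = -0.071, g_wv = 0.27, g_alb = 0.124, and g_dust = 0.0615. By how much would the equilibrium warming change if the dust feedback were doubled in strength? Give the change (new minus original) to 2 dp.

0.48 °C

Original: g = 0.3845, ΔT = 2.66/(1−0.3845) = 4.3217 °C.
With doubled dust: g' = 0.446, ΔT' = 2.66/(1−0.446) = 4.8014 °C.
Change = 4.8014 − 4.3217 = 0.48 °C.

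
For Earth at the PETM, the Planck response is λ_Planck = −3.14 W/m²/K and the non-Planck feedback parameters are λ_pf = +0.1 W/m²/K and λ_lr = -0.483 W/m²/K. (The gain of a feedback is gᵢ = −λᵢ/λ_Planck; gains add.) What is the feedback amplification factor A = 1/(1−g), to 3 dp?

Convert to gains: g_pf = 0.1/3.14 = 0.03185; g_lr = -0.483/3.14 = -0.1538.
Total gain g = -0.12195.
A = 1/(1 + 0.12195) = 0.891.

0.891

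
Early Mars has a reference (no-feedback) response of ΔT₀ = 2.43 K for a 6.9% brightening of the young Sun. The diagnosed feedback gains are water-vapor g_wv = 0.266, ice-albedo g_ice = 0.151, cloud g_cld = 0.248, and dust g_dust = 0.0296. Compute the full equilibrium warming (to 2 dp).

Total gain g = 0.266 + 0.151 + 0.248 + 0.0296 = 0.6946.
Amplification A = 1/(1 − 0.6946) = 3.274.
ΔT = 2.43 × 3.274 = 7.96 K.

7.96 K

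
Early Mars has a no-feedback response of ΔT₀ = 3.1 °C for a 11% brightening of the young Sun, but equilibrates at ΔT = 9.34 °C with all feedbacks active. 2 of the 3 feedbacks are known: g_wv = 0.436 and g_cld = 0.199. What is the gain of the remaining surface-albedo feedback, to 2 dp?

0.03

Amplification A = ΔT/ΔT₀ = 9.34/3.1 = 3.013.
Total gain g = 1 − 1/A = 1 − 1/3.013 = 0.6681.
Known gains sum to 0.436 + 0.199 = 0.635.
g_alb = 0.6681 − 0.635 = 0.03.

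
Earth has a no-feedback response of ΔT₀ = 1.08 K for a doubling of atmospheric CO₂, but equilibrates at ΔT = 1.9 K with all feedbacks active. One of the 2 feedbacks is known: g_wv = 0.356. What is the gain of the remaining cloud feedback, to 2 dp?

0.08

Amplification A = ΔT/ΔT₀ = 1.9/1.08 = 1.759.
Total gain g = 1 − 1/A = 1 − 1/1.759 = 0.4315.
The known gain is 0.356.
g_cld = 0.4315 − 0.356 = 0.08.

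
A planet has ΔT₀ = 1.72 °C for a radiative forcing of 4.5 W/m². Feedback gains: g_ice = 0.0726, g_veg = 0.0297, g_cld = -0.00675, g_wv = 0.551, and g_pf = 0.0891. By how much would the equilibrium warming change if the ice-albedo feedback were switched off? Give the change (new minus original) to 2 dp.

Original: g = 0.73565, ΔT = 1.72/(1−0.73565) = 6.5065 °C.
Without ice-albedo: g' = 0.66305, ΔT' = 1.72/(1−0.66305) = 5.1046 °C.
Change = 5.1046 − 6.5065 = -1.40 °C.

-1.40 °C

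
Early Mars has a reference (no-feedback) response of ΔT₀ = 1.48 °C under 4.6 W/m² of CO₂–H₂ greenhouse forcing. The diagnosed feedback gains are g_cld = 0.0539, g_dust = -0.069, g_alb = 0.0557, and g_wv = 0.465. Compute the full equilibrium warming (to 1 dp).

3.0 °C

Total gain g = 0.0539 − 0.069 + 0.0557 + 0.465 = 0.5056.
Amplification A = 1/(1 − 0.5056) = 2.023.
ΔT = 1.48 × 2.023 = 3.0 °C.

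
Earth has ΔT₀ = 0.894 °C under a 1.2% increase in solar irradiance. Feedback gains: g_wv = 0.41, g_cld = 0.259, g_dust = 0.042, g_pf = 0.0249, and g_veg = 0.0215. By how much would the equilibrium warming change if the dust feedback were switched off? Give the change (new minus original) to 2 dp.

-0.54 °C

Original: g = 0.7574, ΔT = 0.894/(1−0.7574) = 3.6851 °C.
Without dust: g' = 0.7154, ΔT' = 0.894/(1−0.7154) = 3.1413 °C.
Change = 3.1413 − 3.6851 = -0.54 °C.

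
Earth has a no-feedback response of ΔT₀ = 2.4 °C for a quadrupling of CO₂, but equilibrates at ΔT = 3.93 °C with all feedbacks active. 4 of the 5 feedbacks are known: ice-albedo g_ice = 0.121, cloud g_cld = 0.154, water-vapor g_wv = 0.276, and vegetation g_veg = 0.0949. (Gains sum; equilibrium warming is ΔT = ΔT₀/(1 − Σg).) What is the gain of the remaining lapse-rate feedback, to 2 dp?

Amplification A = ΔT/ΔT₀ = 3.93/2.4 = 1.638.
Total gain g = 1 − 1/A = 1 − 1/1.638 = 0.3895.
Known gains sum to 0.121 + 0.154 + 0.276 + 0.0949 = 0.6459.
g_lr = 0.3895 − 0.6459 = -0.26.

-0.26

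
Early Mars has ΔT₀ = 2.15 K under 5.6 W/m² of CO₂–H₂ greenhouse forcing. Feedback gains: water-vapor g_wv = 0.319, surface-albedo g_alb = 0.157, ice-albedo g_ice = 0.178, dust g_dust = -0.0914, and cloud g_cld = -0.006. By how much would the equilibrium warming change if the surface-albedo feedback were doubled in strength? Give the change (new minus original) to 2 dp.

2.66 K

Original: g = 0.5566, ΔT = 2.15/(1−0.5566) = 4.8489 K.
With doubled surface-albedo: g' = 0.7136, ΔT' = 2.15/(1−0.7136) = 7.5070 K.
Change = 7.5070 − 4.8489 = 2.66 K.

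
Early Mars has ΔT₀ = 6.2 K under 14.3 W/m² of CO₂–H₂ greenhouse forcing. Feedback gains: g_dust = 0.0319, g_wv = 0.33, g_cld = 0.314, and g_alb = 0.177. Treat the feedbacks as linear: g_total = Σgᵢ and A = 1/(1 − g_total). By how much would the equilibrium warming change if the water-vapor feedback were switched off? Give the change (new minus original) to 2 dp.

Original: g = 0.8529, ΔT = 6.2/(1−0.8529) = 42.1482 K.
Without water-vapor: g' = 0.5229, ΔT' = 6.2/(1−0.5229) = 12.9952 K.
Change = 12.9952 − 42.1482 = -29.15 K.

-29.15 K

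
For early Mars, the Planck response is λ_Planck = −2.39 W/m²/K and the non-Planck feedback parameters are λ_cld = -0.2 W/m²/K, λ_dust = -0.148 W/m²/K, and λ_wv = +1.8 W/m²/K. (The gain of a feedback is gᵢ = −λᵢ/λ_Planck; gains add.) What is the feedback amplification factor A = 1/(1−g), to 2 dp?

2.55

Convert to gains: g_cld = -0.2/2.39 = -0.08368; g_dust = -0.148/2.39 = -0.06192; g_wv = 1.8/2.39 = 0.7531.
Total gain g = 0.6075.
A = 1/(1 − 0.6075) = 2.55.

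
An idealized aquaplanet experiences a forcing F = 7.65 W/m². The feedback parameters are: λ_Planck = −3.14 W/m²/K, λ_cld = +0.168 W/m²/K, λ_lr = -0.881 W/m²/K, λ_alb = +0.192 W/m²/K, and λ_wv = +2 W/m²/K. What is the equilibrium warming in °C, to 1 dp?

4.6 °C

Net feedback parameter λ = (−3.14) + (+0.168) + (-0.881) + (+0.192) + (+2) = -1.661 W/m²/K.
ΔT = −F/λ = −7.65/(-1.661) = 4.6 °C.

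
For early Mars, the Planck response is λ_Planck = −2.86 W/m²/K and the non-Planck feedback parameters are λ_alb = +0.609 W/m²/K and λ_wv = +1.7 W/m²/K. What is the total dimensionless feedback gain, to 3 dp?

0.807

Convert to gains: g_alb = 0.609/2.86 = 0.2129; g_wv = 1.7/2.86 = 0.5944.
Total gain g = 0.8073.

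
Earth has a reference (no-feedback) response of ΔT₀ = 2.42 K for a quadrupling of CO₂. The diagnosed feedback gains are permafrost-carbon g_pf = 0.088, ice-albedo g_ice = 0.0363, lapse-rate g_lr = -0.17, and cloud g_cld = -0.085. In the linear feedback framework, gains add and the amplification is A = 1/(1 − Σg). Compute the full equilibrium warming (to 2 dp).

Total gain g = 0.088 + 0.0363 − 0.17 − 0.085 = -0.1307.
Amplification A = 1/(1 + 0.1307) = 0.8844.
ΔT = 2.42 × 0.8844 = 2.14 K.

2.14 K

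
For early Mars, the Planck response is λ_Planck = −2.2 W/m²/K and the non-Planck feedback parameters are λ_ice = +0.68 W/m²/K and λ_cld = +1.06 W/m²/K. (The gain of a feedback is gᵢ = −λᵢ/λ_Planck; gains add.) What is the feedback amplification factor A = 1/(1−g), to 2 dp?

Convert to gains: g_ice = 0.68/2.2 = 0.3091; g_cld = 1.06/2.2 = 0.4818.
Total gain g = 0.7909.
A = 1/(1 − 0.7909) = 4.78.

4.78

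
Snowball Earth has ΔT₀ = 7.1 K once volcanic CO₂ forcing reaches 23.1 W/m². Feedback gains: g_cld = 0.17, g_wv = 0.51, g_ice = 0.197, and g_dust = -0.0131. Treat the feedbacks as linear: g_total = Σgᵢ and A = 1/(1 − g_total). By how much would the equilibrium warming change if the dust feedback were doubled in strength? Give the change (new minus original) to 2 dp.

-4.58 K

Original: g = 0.8639, ΔT = 7.1/(1−0.8639) = 52.1675 K.
With doubled dust: g' = 0.8508, ΔT' = 7.1/(1−0.8508) = 47.5871 K.
Change = 47.5871 − 52.1675 = -4.58 K.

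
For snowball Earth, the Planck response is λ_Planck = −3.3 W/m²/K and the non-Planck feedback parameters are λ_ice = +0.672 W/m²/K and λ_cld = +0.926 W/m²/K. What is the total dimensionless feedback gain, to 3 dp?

0.484

Convert to gains: g_ice = 0.672/3.3 = 0.2036; g_cld = 0.926/3.3 = 0.2806.
Total gain g = 0.4842.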